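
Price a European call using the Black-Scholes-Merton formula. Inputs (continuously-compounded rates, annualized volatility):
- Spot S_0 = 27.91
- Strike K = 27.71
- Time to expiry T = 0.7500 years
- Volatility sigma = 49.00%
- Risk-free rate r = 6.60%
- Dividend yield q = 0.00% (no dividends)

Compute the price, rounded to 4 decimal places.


d1 = (ln(S/K) + (r - q + 0.5*sigma^2) * T) / (sigma * sqrt(T)) = 0.34577199
d2 = d1 - sigma * sqrt(T) = -0.07858046
exp(-rT) = 0.95170516; exp(-qT) = 1.00000000
C = S_0 * exp(-qT) * N(d1) - K * exp(-rT) * N(d2)
N(d1) = 0.63524296; N(d2) = 0.46868316
C = 27.9100 * 1.00000000 * 0.63524296 - 27.7100 * 0.95170516 * 0.46868316 = 5.3696

Answer: Price = 5.3696


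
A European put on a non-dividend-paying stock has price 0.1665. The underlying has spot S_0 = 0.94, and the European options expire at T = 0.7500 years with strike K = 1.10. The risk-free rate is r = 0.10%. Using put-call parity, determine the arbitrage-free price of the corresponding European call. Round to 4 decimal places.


Put-call parity: C - P = S_0 * exp(-qT) - K * exp(-rT).
S_0 * exp(-qT) = 0.9400 * 1.00000000 = 0.94000000
K * exp(-rT) = 1.1000 * 0.99925028 = 1.09917531
C = P + S*exp(-qT) - K*exp(-rT)
C = 0.1665 + 0.94000000 - 1.09917531 = 0.0073

Answer: Call price = 0.0073


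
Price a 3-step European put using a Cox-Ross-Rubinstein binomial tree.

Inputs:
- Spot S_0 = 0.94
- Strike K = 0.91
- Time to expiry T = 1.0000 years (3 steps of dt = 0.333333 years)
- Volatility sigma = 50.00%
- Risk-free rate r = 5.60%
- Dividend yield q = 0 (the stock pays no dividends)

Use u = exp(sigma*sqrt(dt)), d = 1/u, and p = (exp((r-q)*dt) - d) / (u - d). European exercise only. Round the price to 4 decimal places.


dt = T/N = 0.333333
u = exp(sigma*sqrt(dt)) = 1.334658; d = 1/u = 0.749256
p = (exp((r-q)*dt) - d) / (u - d) = 0.460515
Discount per step: exp(-r*dt) = 0.981506
Stock lattice S(k, i) with i counting down-moves:
  k=0: S(0,0) = 0.9400
  k=1: S(1,0) = 1.2546; S(1,1) = 0.7043
  k=2: S(2,0) = 1.6744; S(2,1) = 0.9400; S(2,2) = 0.5277
  k=3: S(3,0) = 2.2348; S(3,1) = 1.2546; S(3,2) = 0.7043; S(3,3) = 0.3954
Terminal payoffs V(N, i) = max(K - S_T, 0):
  V(3,0) = 0.000000; V(3,1) = 0.000000; V(3,2) = 0.205700; V(3,3) = 0.514617
Backward induction: V(k, i) = exp(-r*dt) * [p * V(k+1, i) + (1-p) * V(k+1, i+1)].
  V(2,0) = exp(-r*dt) * [p*0.000000 + (1-p)*0.000000] = 0.000000
  V(2,1) = exp(-r*dt) * [p*0.000000 + (1-p)*0.205700] = 0.108920
  V(2,2) = exp(-r*dt) * [p*0.205700 + (1-p)*0.514617] = 0.365470
  V(1,0) = exp(-r*dt) * [p*0.000000 + (1-p)*0.108920] = 0.057674
  V(1,1) = exp(-r*dt) * [p*0.108920 + (1-p)*0.365470] = 0.242751
  V(0,0) = exp(-r*dt) * [p*0.057674 + (1-p)*0.242751] = 0.154607

Answer: Price = V(0,0) = 0.1546


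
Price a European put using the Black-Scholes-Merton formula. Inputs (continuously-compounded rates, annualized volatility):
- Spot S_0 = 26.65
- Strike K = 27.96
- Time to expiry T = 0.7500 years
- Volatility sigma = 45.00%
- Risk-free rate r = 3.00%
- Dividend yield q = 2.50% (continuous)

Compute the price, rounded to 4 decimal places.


d1 = (ln(S/K) + (r - q + 0.5*sigma^2) * T) / (sigma * sqrt(T)) = 0.08134669
d2 = d1 - sigma * sqrt(T) = -0.30836475
exp(-rT) = 0.97775124; exp(-qT) = 0.98142469
P = K * exp(-rT) * N(-d2) - S_0 * exp(-qT) * N(-d1)
N(-d1) = 0.46758312; N(-d2) = 0.62109760
P = 27.9600 * 0.97775124 * 0.62109760 - 26.6500 * 0.98142469 * 0.46758312 = 4.7499

Answer: Price = 4.7499


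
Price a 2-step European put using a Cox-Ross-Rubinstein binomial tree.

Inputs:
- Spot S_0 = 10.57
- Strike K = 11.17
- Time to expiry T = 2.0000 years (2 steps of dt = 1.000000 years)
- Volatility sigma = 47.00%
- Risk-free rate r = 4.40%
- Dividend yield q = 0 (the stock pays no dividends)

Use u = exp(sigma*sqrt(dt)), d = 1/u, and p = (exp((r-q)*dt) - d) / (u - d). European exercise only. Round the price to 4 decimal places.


dt = T/N = 1.000000
u = exp(sigma*sqrt(dt)) = 1.599994; d = 1/u = 0.625002
p = (exp((r-q)*dt) - d) / (u - d) = 0.430752
Discount per step: exp(-r*dt) = 0.956954
Stock lattice S(k, i) with i counting down-moves:
  k=0: S(0,0) = 10.5700
  k=1: S(1,0) = 16.9119; S(1,1) = 6.6063
  k=2: S(2,0) = 27.0590; S(2,1) = 10.5700; S(2,2) = 4.1289
Terminal payoffs V(N, i) = max(K - S_T, 0):
  V(2,0) = 0.000000; V(2,1) = 0.600000; V(2,2) = 7.041064
Backward induction: V(k, i) = exp(-r*dt) * [p * V(k+1, i) + (1-p) * V(k+1, i+1)].
  V(1,0) = exp(-r*dt) * [p*0.000000 + (1-p)*0.600000] = 0.326846
  V(1,1) = exp(-r*dt) * [p*0.600000 + (1-p)*7.041064] = 4.082902
  V(0,0) = exp(-r*dt) * [p*0.326846 + (1-p)*4.082902] = 2.358865

Answer: Price = V(0,0) = 2.3589


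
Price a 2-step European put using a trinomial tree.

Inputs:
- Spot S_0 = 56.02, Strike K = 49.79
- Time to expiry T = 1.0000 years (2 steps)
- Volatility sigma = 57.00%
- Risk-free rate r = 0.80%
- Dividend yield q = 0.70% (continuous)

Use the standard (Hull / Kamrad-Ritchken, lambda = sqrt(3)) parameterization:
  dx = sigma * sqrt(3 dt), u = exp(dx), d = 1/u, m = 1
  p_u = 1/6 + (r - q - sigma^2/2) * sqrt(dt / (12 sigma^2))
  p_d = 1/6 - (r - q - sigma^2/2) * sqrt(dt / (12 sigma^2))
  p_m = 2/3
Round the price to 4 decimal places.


Answer: Price = V(0,0) = 8.3041

Derivation:
dt = T/N = 0.500000; dx = sigma*sqrt(3*dt) = 0.698105
u = exp(dx) = 2.009939; d = 1/u = 0.497527
p_u = 0.108849, p_m = 0.666667, p_d = 0.224484
Discount per step: exp(-r*dt) = 0.996008
Stock lattice S(k, j) with j the centered position index:
  k=0: S(0,+0) = 56.0200
  k=1: S(1,-1) = 27.8715; S(1,+0) = 56.0200; S(1,+1) = 112.5968
  k=2: S(2,-2) = 13.8668; S(2,-1) = 27.8715; S(2,+0) = 56.0200; S(2,+1) = 112.5968; S(2,+2) = 226.3128
Terminal payoffs V(N, j) = max(K - S_T, 0):
  V(2,-2) = 35.923171; V(2,-1) = 21.918513; V(2,+0) = 0.000000; V(2,+1) = 0.000000; V(2,+2) = 0.000000
Backward induction: V(k, j) = exp(-r*dt) * [p_u * V(k+1, j+1) + p_m * V(k+1, j) + p_d * V(k+1, j-1)]
  V(1,-1) = exp(-r*dt) * [p_u*0.000000 + p_m*21.918513 + p_d*35.923171] = 22.585992
  V(1,+0) = exp(-r*dt) * [p_u*0.000000 + p_m*0.000000 + p_d*21.918513] = 4.900712
  V(1,+1) = exp(-r*dt) * [p_u*0.000000 + p_m*0.000000 + p_d*0.000000] = 0.000000
  V(0,+0) = exp(-r*dt) * [p_u*0.000000 + p_m*4.900712 + p_d*22.585992] = 8.304051


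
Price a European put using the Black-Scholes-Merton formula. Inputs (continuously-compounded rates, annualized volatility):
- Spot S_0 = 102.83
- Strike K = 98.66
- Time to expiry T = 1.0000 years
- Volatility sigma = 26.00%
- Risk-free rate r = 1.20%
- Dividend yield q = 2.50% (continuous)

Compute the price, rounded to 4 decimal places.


d1 = (ln(S/K) + (r - q + 0.5*sigma^2) * T) / (sigma * sqrt(T)) = 0.23922132
d2 = d1 - sigma * sqrt(T) = -0.02077868
exp(-rT) = 0.98807171; exp(-qT) = 0.97530991
P = K * exp(-rT) * N(-d2) - S_0 * exp(-qT) * N(-d1)
N(-d1) = 0.40546699; N(-d2) = 0.50828890
P = 98.6600 * 0.98807171 * 0.50828890 - 102.8300 * 0.97530991 * 0.40546699 = 8.8849

Answer: Price = 8.8849


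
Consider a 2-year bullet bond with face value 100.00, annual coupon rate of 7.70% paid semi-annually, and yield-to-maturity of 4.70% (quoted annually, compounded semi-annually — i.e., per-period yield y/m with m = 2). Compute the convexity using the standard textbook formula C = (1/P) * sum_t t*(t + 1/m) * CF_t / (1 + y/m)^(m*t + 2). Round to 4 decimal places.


Answer: Convexity = 4.4390

Derivation:
Coupon per period c = face * coupon_rate / m = 3.850000
Periods per year m = 2; per-period yield y/m = 0.023500
Number of cashflows N = 4
Cashflows (t years, CF_t, discount factor 1/(1+y/m)^(m*t), PV):
  t = 0.5000: CF_t = 3.850000, DF = 0.977040, PV = 3.761602
  t = 1.0000: CF_t = 3.850000, DF = 0.954606, PV = 3.675234
  t = 1.5000: CF_t = 3.850000, DF = 0.932688, PV = 3.590849
  t = 2.0000: CF_t = 103.850000, DF = 0.911273, PV = 94.635725
Price P = sum_t PV_t = 105.663411
Convexity numerator sum_t t*(t + 1/m) * CF_t / (1+y/m)^(m*t + 2):
  t = 0.5000: term = 1.795425
  t = 1.0000: term = 5.262603
  t = 1.5000: term = 10.283543
  t = 2.0000: term = 451.699306
Convexity = (1/P) * sum = 469.040876 / 105.663411 = 4.439009


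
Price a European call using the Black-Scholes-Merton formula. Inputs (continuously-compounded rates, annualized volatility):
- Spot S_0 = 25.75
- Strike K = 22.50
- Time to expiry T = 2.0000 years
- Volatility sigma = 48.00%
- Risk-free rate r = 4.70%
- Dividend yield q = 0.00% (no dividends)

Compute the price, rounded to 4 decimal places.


d1 = (ln(S/K) + (r - q + 0.5*sigma^2) * T) / (sigma * sqrt(T)) = 0.67664126
d2 = d1 - sigma * sqrt(T) = -0.00218125
exp(-rT) = 0.91028276; exp(-qT) = 1.00000000
C = S_0 * exp(-qT) * N(d1) - K * exp(-rT) * N(d2)
N(d1) = 0.75068320; N(d2) = 0.49912981
C = 25.7500 * 1.00000000 * 0.75068320 - 22.5000 * 0.91028276 * 0.49912981 = 9.1072

Answer: Price = 9.1072


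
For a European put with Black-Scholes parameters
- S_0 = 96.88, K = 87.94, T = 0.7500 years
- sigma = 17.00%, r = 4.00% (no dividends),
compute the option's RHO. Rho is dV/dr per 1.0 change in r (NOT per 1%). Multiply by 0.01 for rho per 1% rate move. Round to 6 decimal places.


d1 = 0.9350074550; d2 = 0.7877831364
phi(d1) = 0.2576745296; exp(-qT) = 1.0000000000; exp(-rT) = 0.9704455335
N(-d2) = 0.2154117834
Rho = -K*T*exp(-rT)*N(-d2) = -87.9400 * 0.7500 * 0.9704455335 * 0.2154117834 = -13.787590

Answer: Rho = -13.787590


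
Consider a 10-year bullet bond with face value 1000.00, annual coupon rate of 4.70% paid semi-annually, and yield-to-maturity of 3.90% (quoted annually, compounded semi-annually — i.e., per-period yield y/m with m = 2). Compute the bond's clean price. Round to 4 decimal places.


Coupon per period c = face * coupon_rate / m = 23.500000
Periods per year m = 2; per-period yield y/m = 0.019500
Number of cashflows N = 20
Cashflows (t years, CF_t, discount factor 1/(1+y/m)^(m*t), PV):
  t = 0.5000: CF_t = 23.500000, DF = 0.980873, PV = 23.050515
  t = 1.0000: CF_t = 23.500000, DF = 0.962112, PV = 22.609627
  t = 1.5000: CF_t = 23.500000, DF = 0.943709, PV = 22.177172
  t = 2.0000: CF_t = 23.500000, DF = 0.925659, PV = 21.752989
  t = 2.5000: CF_t = 23.500000, DF = 0.907954, PV = 21.336919
  t = 3.0000: CF_t = 23.500000, DF = 0.890588, PV = 20.928807
  t = 3.5000: CF_t = 23.500000, DF = 0.873553, PV = 20.528502
  t = 4.0000: CF_t = 23.500000, DF = 0.856845, PV = 20.135853
  t = 4.5000: CF_t = 23.500000, DF = 0.840456, PV = 19.750714
  t = 5.0000: CF_t = 23.500000, DF = 0.824380, PV = 19.372941
  t = 5.5000: CF_t = 23.500000, DF = 0.808613, PV = 19.002395
  t = 6.0000: CF_t = 23.500000, DF = 0.793146, PV = 18.638935
  t = 6.5000: CF_t = 23.500000, DF = 0.777976, PV = 18.282428
  t = 7.0000: CF_t = 23.500000, DF = 0.763095, PV = 17.932740
  t = 7.5000: CF_t = 23.500000, DF = 0.748500, PV = 17.589740
  t = 8.0000: CF_t = 23.500000, DF = 0.734183, PV = 17.253300
  t = 8.5000: CF_t = 23.500000, DF = 0.720140, PV = 16.923296
  t = 9.0000: CF_t = 23.500000, DF = 0.706366, PV = 16.599604
  t = 9.5000: CF_t = 23.500000, DF = 0.692855, PV = 16.282103
  t = 10.0000: CF_t = 1023.500000, DF = 0.679603, PV = 695.573847
Price P = sum_t PV_t = 1065.722426

Answer: Price = 1065.7224


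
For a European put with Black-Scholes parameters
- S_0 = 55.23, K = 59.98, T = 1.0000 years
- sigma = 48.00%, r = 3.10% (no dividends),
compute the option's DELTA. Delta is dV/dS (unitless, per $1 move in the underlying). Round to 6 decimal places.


d1 = 0.1326981471; d2 = -0.3473018529
phi(d1) = 0.3954452506; exp(-qT) = 1.0000000000; exp(-rT) = 0.9694755731
N(-d1) = 0.4472160542
Delta = -exp(-qT) * N(-d1) = -1.0000000000 * 0.4472160542 = -0.447216

Answer: Delta = -0.447216


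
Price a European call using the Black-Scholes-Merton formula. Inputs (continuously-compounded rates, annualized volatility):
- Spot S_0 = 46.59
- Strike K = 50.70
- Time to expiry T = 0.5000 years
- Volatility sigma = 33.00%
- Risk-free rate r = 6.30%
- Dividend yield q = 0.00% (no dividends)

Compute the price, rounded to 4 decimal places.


d1 = (ln(S/K) + (r - q + 0.5*sigma^2) * T) / (sigma * sqrt(T)) = -0.11063000
d2 = d1 - sigma * sqrt(T) = -0.34397524
exp(-rT) = 0.96899096; exp(-qT) = 1.00000000
C = S_0 * exp(-qT) * N(d1) - K * exp(-rT) * N(d2)
N(d1) = 0.45595488; N(d2) = 0.36543245
C = 46.5900 * 1.00000000 * 0.45595488 - 50.7000 * 0.96899096 * 0.36543245 = 3.2900

Answer: Price = 3.2900


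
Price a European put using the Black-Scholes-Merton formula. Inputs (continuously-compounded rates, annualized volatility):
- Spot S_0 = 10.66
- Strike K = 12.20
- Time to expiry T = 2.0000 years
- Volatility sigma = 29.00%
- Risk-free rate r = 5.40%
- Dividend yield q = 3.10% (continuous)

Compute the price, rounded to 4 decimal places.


d1 = (ln(S/K) + (r - q + 0.5*sigma^2) * T) / (sigma * sqrt(T)) = -0.01179535
d2 = d1 - sigma * sqrt(T) = -0.42191729
exp(-rT) = 0.89762760; exp(-qT) = 0.93988289
P = K * exp(-rT) * N(-d2) - S_0 * exp(-qT) * N(-d1)
N(-d1) = 0.50470556; N(-d2) = 0.66345730
P = 12.2000 * 0.89762760 * 0.66345730 - 10.6600 * 0.93988289 * 0.50470556 = 2.2088

Answer: Price = 2.2088


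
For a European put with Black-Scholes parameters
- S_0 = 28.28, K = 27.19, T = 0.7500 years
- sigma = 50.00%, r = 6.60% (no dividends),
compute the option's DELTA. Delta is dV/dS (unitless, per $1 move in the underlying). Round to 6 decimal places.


d1 = 0.4215940585; d2 = -0.0114186434
phi(d1) = 0.3650177457; exp(-qT) = 1.0000000000; exp(-rT) = 0.9517051581
N(-d1) = 0.3366606719
Delta = -exp(-qT) * N(-d1) = -1.0000000000 * 0.3366606719 = -0.336661

Answer: Delta = -0.336661


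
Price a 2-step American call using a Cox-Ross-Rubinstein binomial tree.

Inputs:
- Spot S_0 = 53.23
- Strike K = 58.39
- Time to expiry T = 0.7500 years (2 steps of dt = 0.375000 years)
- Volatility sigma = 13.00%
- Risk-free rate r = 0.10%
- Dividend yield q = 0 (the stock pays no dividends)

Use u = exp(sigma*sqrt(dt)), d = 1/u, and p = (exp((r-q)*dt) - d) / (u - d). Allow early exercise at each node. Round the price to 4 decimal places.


Answer: Price = V(0,0) = 0.9367

Derivation:
dt = T/N = 0.375000
u = exp(sigma*sqrt(dt)) = 1.082863; d = 1/u = 0.923478
p = (exp((r-q)*dt) - d) / (u - d) = 0.482462
Discount per step: exp(-r*dt) = 0.999625
Stock lattice S(k, i) with i counting down-moves:
  k=0: S(0,0) = 53.2300
  k=1: S(1,0) = 57.6408; S(1,1) = 49.1567
  k=2: S(2,0) = 62.4171; S(2,1) = 53.2300; S(2,2) = 45.3952
Terminal payoffs V(N, i) = max(S_T - K, 0):
  V(2,0) = 4.027082; V(2,1) = 0.000000; V(2,2) = 0.000000
Backward induction: V(k, i) = exp(-r*dt) * [p * V(k+1, i) + (1-p) * V(k+1, i+1)]; then take max(V_cont, immediate exercise) for American.
  V(1,0) = exp(-r*dt) * [p*4.027082 + (1-p)*0.000000] = 1.942184; exercise = 0.000000; V(1,0) = max -> 1.942184
  V(1,1) = exp(-r*dt) * [p*0.000000 + (1-p)*0.000000] = 0.000000; exercise = 0.000000; V(1,1) = max -> 0.000000
  V(0,0) = exp(-r*dt) * [p*1.942184 + (1-p)*0.000000] = 0.936678; exercise = 0.000000; V(0,0) = max -> 0.936678


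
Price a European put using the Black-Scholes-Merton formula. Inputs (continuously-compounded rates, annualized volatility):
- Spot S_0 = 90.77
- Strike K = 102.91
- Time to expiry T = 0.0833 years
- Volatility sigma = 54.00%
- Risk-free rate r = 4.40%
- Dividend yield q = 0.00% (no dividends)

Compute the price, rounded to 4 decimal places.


Answer: Price = 13.6260

Derivation:
d1 = (ln(S/K) + (r - q + 0.5*sigma^2) * T) / (sigma * sqrt(T)) = -0.70396700
d2 = d1 - sigma * sqrt(T) = -0.85982039
exp(-rT) = 0.99634151; exp(-qT) = 1.00000000
P = K * exp(-rT) * N(-d2) - S_0 * exp(-qT) * N(-d1)
N(-d1) = 0.75927334; N(-d2) = 0.80505597
P = 102.9100 * 0.99634151 * 0.80505597 - 90.7700 * 1.00000000 * 0.75927334 = 13.6260


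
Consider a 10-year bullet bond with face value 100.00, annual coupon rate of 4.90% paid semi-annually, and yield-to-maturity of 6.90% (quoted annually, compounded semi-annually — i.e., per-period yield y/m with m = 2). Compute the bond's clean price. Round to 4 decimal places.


Answer: Price = 85.7231

Derivation:
Coupon per period c = face * coupon_rate / m = 2.450000
Periods per year m = 2; per-period yield y/m = 0.034500
Number of cashflows N = 20
Cashflows (t years, CF_t, discount factor 1/(1+y/m)^(m*t), PV):
  t = 0.5000: CF_t = 2.450000, DF = 0.966651, PV = 2.368294
  t = 1.0000: CF_t = 2.450000, DF = 0.934413, PV = 2.289313
  t = 1.5000: CF_t = 2.450000, DF = 0.903251, PV = 2.212965
  t = 2.0000: CF_t = 2.450000, DF = 0.873128, PV = 2.139164
  t = 2.5000: CF_t = 2.450000, DF = 0.844010, PV = 2.067824
  t = 3.0000: CF_t = 2.450000, DF = 0.815863, PV = 1.998863
  t = 3.5000: CF_t = 2.450000, DF = 0.788654, PV = 1.932202
  t = 4.0000: CF_t = 2.450000, DF = 0.762353, PV = 1.867765
  t = 4.5000: CF_t = 2.450000, DF = 0.736929, PV = 1.805476
  t = 5.0000: CF_t = 2.450000, DF = 0.712353, PV = 1.745264
  t = 5.5000: CF_t = 2.450000, DF = 0.688596, PV = 1.687060
  t = 6.0000: CF_t = 2.450000, DF = 0.665632, PV = 1.630798
  t = 6.5000: CF_t = 2.450000, DF = 0.643433, PV = 1.576412
  t = 7.0000: CF_t = 2.450000, DF = 0.621975, PV = 1.523839
  t = 7.5000: CF_t = 2.450000, DF = 0.601233, PV = 1.473020
  t = 8.0000: CF_t = 2.450000, DF = 0.581182, PV = 1.423896
  t = 8.5000: CF_t = 2.450000, DF = 0.561800, PV = 1.376410
  t = 9.0000: CF_t = 2.450000, DF = 0.543064, PV = 1.330507
  t = 9.5000: CF_t = 2.450000, DF = 0.524953, PV = 1.286135
  t = 10.0000: CF_t = 102.450000, DF = 0.507446, PV = 51.987875
Price P = sum_t PV_t = 85.723081


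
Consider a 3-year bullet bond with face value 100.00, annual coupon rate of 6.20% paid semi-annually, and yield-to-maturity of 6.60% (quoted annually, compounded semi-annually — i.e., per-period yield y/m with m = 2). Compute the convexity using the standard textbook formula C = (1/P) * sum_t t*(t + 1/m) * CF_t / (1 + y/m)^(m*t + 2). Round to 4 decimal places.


Answer: Convexity = 8.8914

Derivation:
Coupon per period c = face * coupon_rate / m = 3.100000
Periods per year m = 2; per-period yield y/m = 0.033000
Number of cashflows N = 6
Cashflows (t years, CF_t, discount factor 1/(1+y/m)^(m*t), PV):
  t = 0.5000: CF_t = 3.100000, DF = 0.968054, PV = 3.000968
  t = 1.0000: CF_t = 3.100000, DF = 0.937129, PV = 2.905100
  t = 1.5000: CF_t = 3.100000, DF = 0.907192, PV = 2.812294
  t = 2.0000: CF_t = 3.100000, DF = 0.878211, PV = 2.722453
  t = 2.5000: CF_t = 3.100000, DF = 0.850156, PV = 2.635482
  t = 3.0000: CF_t = 103.100000, DF = 0.822997, PV = 84.850955
Price P = sum_t PV_t = 98.927252
Convexity numerator sum_t t*(t + 1/m) * CF_t / (1+y/m)^(m*t + 2):
  t = 0.5000: term = 1.406147
  t = 1.0000: term = 4.083680
  t = 1.5000: term = 7.906447
  t = 2.0000: term = 12.756448
  t = 2.5000: term = 18.523400
  t = 3.0000: term = 834.921015
Convexity = (1/P) * sum = 879.597136 / 98.927252 = 8.891353


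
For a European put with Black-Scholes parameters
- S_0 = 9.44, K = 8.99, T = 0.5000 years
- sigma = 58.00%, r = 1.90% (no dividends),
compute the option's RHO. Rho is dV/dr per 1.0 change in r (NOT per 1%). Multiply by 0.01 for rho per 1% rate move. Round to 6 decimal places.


Answer: Rho = -2.337733

Derivation:
d1 = 0.3473189805; d2 = -0.0628029526
phi(d1) = 0.3755912717; exp(-qT) = 1.0000000000; exp(-rT) = 0.9905449824
N(-d2) = 0.5250382927
Rho = -K*T*exp(-rT)*N(-d2) = -8.9900 * 0.5000 * 0.9905449824 * 0.5250382927 = -2.337733


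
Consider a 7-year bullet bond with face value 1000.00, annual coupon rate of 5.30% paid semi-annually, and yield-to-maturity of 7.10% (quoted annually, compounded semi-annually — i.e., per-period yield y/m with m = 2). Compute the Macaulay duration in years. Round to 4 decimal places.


Answer: Macaulay duration = 5.8706 years

Derivation:
Coupon per period c = face * coupon_rate / m = 26.500000
Periods per year m = 2; per-period yield y/m = 0.035500
Number of cashflows N = 14
Cashflows (t years, CF_t, discount factor 1/(1+y/m)^(m*t), PV):
  t = 0.5000: CF_t = 26.500000, DF = 0.965717, PV = 25.591502
  t = 1.0000: CF_t = 26.500000, DF = 0.932609, PV = 24.714149
  t = 1.5000: CF_t = 26.500000, DF = 0.900637, PV = 23.866875
  t = 2.0000: CF_t = 26.500000, DF = 0.869760, PV = 23.048648
  t = 2.5000: CF_t = 26.500000, DF = 0.839942, PV = 22.258473
  t = 3.0000: CF_t = 26.500000, DF = 0.811147, PV = 21.495386
  t = 3.5000: CF_t = 26.500000, DF = 0.783338, PV = 20.758461
  t = 4.0000: CF_t = 26.500000, DF = 0.756483, PV = 20.046800
  t = 4.5000: CF_t = 26.500000, DF = 0.730549, PV = 19.359536
  t = 5.0000: CF_t = 26.500000, DF = 0.705503, PV = 18.695834
  t = 5.5000: CF_t = 26.500000, DF = 0.681316, PV = 18.054885
  t = 6.0000: CF_t = 26.500000, DF = 0.657959, PV = 17.435911
  t = 6.5000: CF_t = 26.500000, DF = 0.635402, PV = 16.838156
  t = 7.0000: CF_t = 1026.500000, DF = 0.613619, PV = 629.879550
Price P = sum_t PV_t = 902.044166
Macaulay numerator sum_t t * PV_t:
  t * PV_t at t = 0.5000: 12.795751
  t * PV_t at t = 1.0000: 24.714149
  t * PV_t at t = 1.5000: 35.800313
  t * PV_t at t = 2.0000: 46.097297
  t * PV_t at t = 2.5000: 55.646181
  t * PV_t at t = 3.0000: 64.486159
  t * PV_t at t = 3.5000: 72.654613
  t * PV_t at t = 4.0000: 80.187198
  t * PV_t at t = 4.5000: 87.117912
  t * PV_t at t = 5.0000: 93.479170
  t * PV_t at t = 5.5000: 99.301870
  t * PV_t at t = 6.0000: 104.615464
  t * PV_t at t = 6.5000: 109.448015
  t * PV_t at t = 7.0000: 4409.156849
Macaulay duration D = (sum_t t * PV_t) / P = 5295.500942 / 902.044166 = 5.870556


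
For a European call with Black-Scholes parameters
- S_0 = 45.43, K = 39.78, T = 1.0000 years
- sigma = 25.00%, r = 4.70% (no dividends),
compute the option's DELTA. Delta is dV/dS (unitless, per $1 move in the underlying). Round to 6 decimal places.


d1 = 0.8442336254; d2 = 0.5942336254
phi(d1) = 0.2793461067; exp(-qT) = 1.0000000000; exp(-rT) = 0.9540873976
N(d1) = 0.8007305660
Delta = exp(-qT) * N(d1) = 1.0000000000 * 0.8007305660 = 0.800731

Answer: Delta = 0.800731


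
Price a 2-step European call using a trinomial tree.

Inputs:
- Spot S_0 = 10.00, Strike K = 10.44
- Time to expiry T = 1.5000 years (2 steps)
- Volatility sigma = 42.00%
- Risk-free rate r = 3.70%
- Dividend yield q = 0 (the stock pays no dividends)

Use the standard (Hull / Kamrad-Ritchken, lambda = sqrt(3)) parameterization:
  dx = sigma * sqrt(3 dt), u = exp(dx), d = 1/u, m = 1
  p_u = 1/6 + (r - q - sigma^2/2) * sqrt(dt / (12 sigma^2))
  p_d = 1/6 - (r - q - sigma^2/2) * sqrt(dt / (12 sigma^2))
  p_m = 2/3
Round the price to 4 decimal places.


dt = T/N = 0.750000; dx = sigma*sqrt(3*dt) = 0.630000
u = exp(dx) = 1.877611; d = 1/u = 0.532592
p_u = 0.136190, p_m = 0.666667, p_d = 0.197143
Discount per step: exp(-r*dt) = 0.972631
Stock lattice S(k, j) with j the centered position index:
  k=0: S(0,+0) = 10.0000
  k=1: S(1,-1) = 5.3259; S(1,+0) = 10.0000; S(1,+1) = 18.7761
  k=2: S(2,-2) = 2.8365; S(2,-1) = 5.3259; S(2,+0) = 10.0000; S(2,+1) = 18.7761; S(2,+2) = 35.2542
Terminal payoffs V(N, j) = max(S_T - K, 0):
  V(2,-2) = 0.000000; V(2,-1) = 0.000000; V(2,+0) = 0.000000; V(2,+1) = 8.336106; V(2,+2) = 24.814215
Backward induction: V(k, j) = exp(-r*dt) * [p_u * V(k+1, j+1) + p_m * V(k+1, j) + p_d * V(k+1, j-1)]
  V(1,-1) = exp(-r*dt) * [p_u*0.000000 + p_m*0.000000 + p_d*0.000000] = 0.000000
  V(1,+0) = exp(-r*dt) * [p_u*8.336106 + p_m*0.000000 + p_d*0.000000] = 1.104227
  V(1,+1) = exp(-r*dt) * [p_u*24.814215 + p_m*8.336106 + p_d*0.000000] = 8.692275
  V(0,+0) = exp(-r*dt) * [p_u*8.692275 + p_m*1.104227 + p_d*0.000000] = 1.867410

Answer: Price = V(0,0) = 1.8674


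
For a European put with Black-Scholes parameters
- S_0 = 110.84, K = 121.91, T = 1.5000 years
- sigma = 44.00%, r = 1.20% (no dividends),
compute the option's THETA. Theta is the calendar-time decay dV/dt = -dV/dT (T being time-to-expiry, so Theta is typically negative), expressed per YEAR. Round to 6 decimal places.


d1 = 0.1261944686; d2 = -0.4126932748
phi(d1) = 0.3957783071; exp(-qT) = 1.0000000000; exp(-rT) = 0.9821610324
Theta = -S*exp(-qT)*phi(d1)*sigma/(2*sqrt(T)) + r*K*exp(-rT)*N(-d2) - q*S*exp(-qT)*N(-d1)
N(-d1) = 0.4497889949; N(-d2) = 0.6600843236; sqrt(T) = 1.2247448714
Term 1 = -110.8400 * 1.0000000000 * 0.3957783071 * 0.4400 / (2 * 1.2247448714) = -7.8799879782
Term 2 = 0.0120 * 121.9100 * 0.9821610324 * 0.6600843236 = 0.9484243497
Term 3 = 0 (no dividend yield, q = 0)
Theta = -7.8799879782 + (0.9484243497) + (0.0000000000) = -6.931564

Answer: Theta = -6.931564


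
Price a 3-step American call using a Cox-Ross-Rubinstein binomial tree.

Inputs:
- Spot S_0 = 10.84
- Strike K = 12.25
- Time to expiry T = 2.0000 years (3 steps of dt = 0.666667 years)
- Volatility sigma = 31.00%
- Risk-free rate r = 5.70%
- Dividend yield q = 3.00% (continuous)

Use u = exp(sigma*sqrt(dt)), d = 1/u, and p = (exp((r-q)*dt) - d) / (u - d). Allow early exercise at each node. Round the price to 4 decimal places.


dt = T/N = 0.666667
u = exp(sigma*sqrt(dt)) = 1.288030; d = 1/u = 0.776379
p = (exp((r-q)*dt) - d) / (u - d) = 0.472556
Discount per step: exp(-r*dt) = 0.962713
Stock lattice S(k, i) with i counting down-moves:
  k=0: S(0,0) = 10.8400
  k=1: S(1,0) = 13.9622; S(1,1) = 8.4160
  k=2: S(2,0) = 17.9838; S(2,1) = 10.8400; S(2,2) = 6.5340
  k=3: S(3,0) = 23.1637; S(3,1) = 13.9622; S(3,2) = 8.4160; S(3,3) = 5.0728
Terminal payoffs V(N, i) = max(S_T - K, 0):
  V(3,0) = 10.913663; V(3,1) = 1.712245; V(3,2) = 0.000000; V(3,3) = 0.000000
Backward induction: V(k, i) = exp(-r*dt) * [p * V(k+1, i) + (1-p) * V(k+1, i+1)]; then take max(V_cont, immediate exercise) for American.
  V(2,0) = exp(-r*dt) * [p*10.913663 + (1-p)*1.712245] = 5.834455; exercise = 5.733791; V(2,0) = max -> 5.834455
  V(2,1) = exp(-r*dt) * [p*1.712245 + (1-p)*0.000000] = 0.778962; exercise = 0.000000; V(2,1) = max -> 0.778962
  V(2,2) = exp(-r*dt) * [p*0.000000 + (1-p)*0.000000] = 0.000000; exercise = 0.000000; V(2,2) = max -> 0.000000
  V(1,0) = exp(-r*dt) * [p*5.834455 + (1-p)*0.778962] = 3.049841; exercise = 1.712245; V(1,0) = max -> 3.049841
  V(1,1) = exp(-r*dt) * [p*0.778962 + (1-p)*0.000000] = 0.354378; exercise = 0.000000; V(1,1) = max -> 0.354378
  V(0,0) = exp(-r*dt) * [p*3.049841 + (1-p)*0.354378] = 1.567427; exercise = 0.000000; V(0,0) = max -> 1.567427

Answer: Price = V(0,0) = 1.5674


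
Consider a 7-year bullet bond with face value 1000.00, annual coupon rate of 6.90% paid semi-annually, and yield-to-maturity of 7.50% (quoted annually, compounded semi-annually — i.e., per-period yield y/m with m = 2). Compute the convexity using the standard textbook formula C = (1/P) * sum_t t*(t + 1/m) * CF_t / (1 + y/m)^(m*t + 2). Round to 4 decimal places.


Coupon per period c = face * coupon_rate / m = 34.500000
Periods per year m = 2; per-period yield y/m = 0.037500
Number of cashflows N = 14
Cashflows (t years, CF_t, discount factor 1/(1+y/m)^(m*t), PV):
  t = 0.5000: CF_t = 34.500000, DF = 0.963855, PV = 33.253012
  t = 1.0000: CF_t = 34.500000, DF = 0.929017, PV = 32.051096
  t = 1.5000: CF_t = 34.500000, DF = 0.895438, PV = 30.892623
  t = 2.0000: CF_t = 34.500000, DF = 0.863073, PV = 29.776022
  t = 2.5000: CF_t = 34.500000, DF = 0.831878, PV = 28.699780
  t = 3.0000: CF_t = 34.500000, DF = 0.801810, PV = 27.662439
  t = 3.5000: CF_t = 34.500000, DF = 0.772829, PV = 26.662591
  t = 4.0000: CF_t = 34.500000, DF = 0.744895, PV = 25.698883
  t = 4.5000: CF_t = 34.500000, DF = 0.717971, PV = 24.770008
  t = 5.0000: CF_t = 34.500000, DF = 0.692020, PV = 23.874706
  t = 5.5000: CF_t = 34.500000, DF = 0.667008, PV = 23.011765
  t = 6.0000: CF_t = 34.500000, DF = 0.642899, PV = 22.180015
  t = 6.5000: CF_t = 34.500000, DF = 0.619662, PV = 21.378327
  t = 7.0000: CF_t = 1034.500000, DF = 0.597264, PV = 617.869873
Price P = sum_t PV_t = 967.781140
Convexity numerator sum_t t*(t + 1/m) * CF_t / (1+y/m)^(m*t + 2):
  t = 0.5000: term = 15.446311
  t = 1.0000: term = 44.664033
  t = 1.5000: term = 86.099340
  t = 2.0000: term = 138.312193
  t = 2.5000: term = 199.969436
  t = 3.0000: term = 269.838275
  t = 3.5000: term = 346.780112
  t = 4.0000: term = 429.744717
  t = 4.5000: term = 517.764719
  t = 5.0000: term = 609.950405
  t = 5.5000: term = 705.484806
  t = 6.0000: term = 803.619056
  t = 6.5000: term = 903.668015
  t = 7.0000: term = 30135.618705
Convexity = (1/P) * sum = 35206.960123 / 967.781140 = 36.379052

Answer: Convexity = 36.3791


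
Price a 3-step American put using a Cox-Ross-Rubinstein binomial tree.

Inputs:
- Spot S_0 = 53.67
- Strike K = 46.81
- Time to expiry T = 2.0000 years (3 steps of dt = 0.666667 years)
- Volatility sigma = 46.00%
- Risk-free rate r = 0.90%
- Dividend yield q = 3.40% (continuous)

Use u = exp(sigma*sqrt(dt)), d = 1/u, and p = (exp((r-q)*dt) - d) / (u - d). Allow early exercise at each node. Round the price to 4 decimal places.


Answer: Price = V(0,0) = 10.9626

Derivation:
dt = T/N = 0.666667
u = exp(sigma*sqrt(dt)) = 1.455848; d = 1/u = 0.686885
p = (exp((r-q)*dt) - d) / (u - d) = 0.385697
Discount per step: exp(-r*dt) = 0.994018
Stock lattice S(k, i) with i counting down-moves:
  k=0: S(0,0) = 53.6700
  k=1: S(1,0) = 78.1354; S(1,1) = 36.8651
  k=2: S(2,0) = 113.7532; S(2,1) = 53.6700; S(2,2) = 25.3221
  k=3: S(3,0) = 165.6073; S(3,1) = 78.1354; S(3,2) = 36.8651; S(3,3) = 17.3934
Terminal payoffs V(N, i) = max(K - S_T, 0):
  V(3,0) = 0.000000; V(3,1) = 0.000000; V(3,2) = 9.944883; V(3,3) = 29.416633
Backward induction: V(k, i) = exp(-r*dt) * [p * V(k+1, i) + (1-p) * V(k+1, i+1)]; then take max(V_cont, immediate exercise) for American.
  V(2,0) = exp(-r*dt) * [p*0.000000 + (1-p)*0.000000] = 0.000000; exercise = 0.000000; V(2,0) = max -> 0.000000
  V(2,1) = exp(-r*dt) * [p*0.000000 + (1-p)*9.944883] = 6.072629; exercise = 0.000000; V(2,1) = max -> 6.072629
  V(2,2) = exp(-r*dt) * [p*9.944883 + (1-p)*29.416633] = 21.775397; exercise = 21.487905; V(2,2) = max -> 21.775397
  V(1,0) = exp(-r*dt) * [p*0.000000 + (1-p)*6.072629] = 3.708120; exercise = 0.000000; V(1,0) = max -> 3.708120
  V(1,1) = exp(-r*dt) * [p*6.072629 + (1-p)*21.775397] = 15.624859; exercise = 9.944883; V(1,1) = max -> 15.624859
  V(0,0) = exp(-r*dt) * [p*3.708120 + (1-p)*15.624859] = 10.962638; exercise = 0.000000; V(0,0) = max -> 10.962638


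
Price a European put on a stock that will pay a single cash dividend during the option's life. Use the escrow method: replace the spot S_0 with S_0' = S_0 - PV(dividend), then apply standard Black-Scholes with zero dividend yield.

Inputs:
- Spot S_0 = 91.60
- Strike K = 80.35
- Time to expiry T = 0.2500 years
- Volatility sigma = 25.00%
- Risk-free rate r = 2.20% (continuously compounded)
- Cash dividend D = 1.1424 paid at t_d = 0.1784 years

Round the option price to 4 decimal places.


PV(D) = D * exp(-r * t_d) = 1.1424 * 0.99608289 = 1.13792510
S_0' = S_0 - PV(D) = 91.6000 - 1.13792510 = 90.46207490
d1 = (ln(S_0'/K) + (r + sigma^2/2)*T) / (sigma*sqrt(T)) = 1.05480887
d2 = d1 - sigma*sqrt(T) = 0.92980887
exp(-rT) = 0.99451510
N(-d1) = 0.14575637; N(-d2) = 0.17623503
P = K * exp(-rT) * N(-d2) - S_0' * N(-d1) = 80.3500 * 0.99451510 * 0.17623503 - 90.46207490 * 0.14575637 = 0.8974

Answer: Price = 0.8974


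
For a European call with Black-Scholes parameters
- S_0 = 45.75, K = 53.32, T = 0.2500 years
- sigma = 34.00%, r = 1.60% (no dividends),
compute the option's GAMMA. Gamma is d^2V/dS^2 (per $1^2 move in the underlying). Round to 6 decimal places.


d1 = -0.7921747270; d2 = -0.9621747270
phi(d1) = 0.2915018484; exp(-qT) = 1.0000000000; exp(-rT) = 0.9960079893
Gamma = exp(-qT) * phi(d1) / (S * sigma * sqrt(T)) = 1.0000000000 * 0.2915018484 / (45.7500 * 0.3400 * 0.5000000000) = 0.037480

Answer: Gamma = 0.037480


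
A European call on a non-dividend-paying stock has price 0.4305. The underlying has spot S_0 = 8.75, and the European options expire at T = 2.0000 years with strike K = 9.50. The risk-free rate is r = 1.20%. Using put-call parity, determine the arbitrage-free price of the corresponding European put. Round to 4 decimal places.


Answer: Put price = 0.9552

Derivation:
Put-call parity: C - P = S_0 * exp(-qT) - K * exp(-rT).
S_0 * exp(-qT) = 8.7500 * 1.00000000 = 8.75000000
K * exp(-rT) = 9.5000 * 0.97628571 = 9.27471424
P = C - S*exp(-qT) + K*exp(-rT)
P = 0.4305 - 8.75000000 + 9.27471424 = 0.9552


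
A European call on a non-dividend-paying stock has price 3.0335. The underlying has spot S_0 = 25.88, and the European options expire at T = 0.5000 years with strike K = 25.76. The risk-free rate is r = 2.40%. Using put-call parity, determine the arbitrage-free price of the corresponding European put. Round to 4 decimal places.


Answer: Put price = 2.6062

Derivation:
Put-call parity: C - P = S_0 * exp(-qT) - K * exp(-rT).
S_0 * exp(-qT) = 25.8800 * 1.00000000 = 25.88000000
K * exp(-rT) = 25.7600 * 0.98807171 = 25.45272732
P = C - S*exp(-qT) + K*exp(-rT)
P = 3.0335 - 25.88000000 + 25.45272732 = 2.6062


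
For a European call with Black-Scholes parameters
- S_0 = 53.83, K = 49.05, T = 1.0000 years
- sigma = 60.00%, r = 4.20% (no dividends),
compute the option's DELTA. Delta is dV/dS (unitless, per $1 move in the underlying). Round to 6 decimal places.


Answer: Delta = 0.700203

Derivation:
d1 = 0.5249845776; d2 = -0.0750154224
phi(d1) = 0.3475860786; exp(-qT) = 1.0000000000; exp(-rT) = 0.9588697806
N(d1) = 0.7002030439
Delta = exp(-qT) * N(d1) = 1.0000000000 * 0.7002030439 = 0.700203


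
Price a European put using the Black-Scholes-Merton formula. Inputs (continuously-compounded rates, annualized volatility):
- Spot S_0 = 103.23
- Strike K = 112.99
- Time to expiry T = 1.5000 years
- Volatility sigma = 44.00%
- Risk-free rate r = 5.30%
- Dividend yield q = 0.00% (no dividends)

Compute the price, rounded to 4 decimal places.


Answer: Price = 22.6137

Derivation:
d1 = (ln(S/K) + (r - q + 0.5*sigma^2) * T) / (sigma * sqrt(T)) = 0.24932872
d2 = d1 - sigma * sqrt(T) = -0.28955903
exp(-rT) = 0.92357802; exp(-qT) = 1.00000000
P = K * exp(-rT) * N(-d2) - S_0 * exp(-qT) * N(-d1)
N(-d1) = 0.40155326; N(-d2) = 0.61392319
P = 112.9900 * 0.92357802 * 0.61392319 - 103.2300 * 1.00000000 * 0.40155326 = 22.6137


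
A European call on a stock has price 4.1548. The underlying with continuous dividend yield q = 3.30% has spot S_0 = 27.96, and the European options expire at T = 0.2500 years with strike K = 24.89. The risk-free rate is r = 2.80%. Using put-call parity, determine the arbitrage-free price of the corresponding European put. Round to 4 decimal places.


Answer: Put price = 1.1409

Derivation:
Put-call parity: C - P = S_0 * exp(-qT) - K * exp(-rT).
S_0 * exp(-qT) = 27.9600 * 0.99178394 = 27.73027890
K * exp(-rT) = 24.8900 * 0.99302444 = 24.71637838
P = C - S*exp(-qT) + K*exp(-rT)
P = 4.1548 - 27.73027890 + 24.71637838 = 1.1409


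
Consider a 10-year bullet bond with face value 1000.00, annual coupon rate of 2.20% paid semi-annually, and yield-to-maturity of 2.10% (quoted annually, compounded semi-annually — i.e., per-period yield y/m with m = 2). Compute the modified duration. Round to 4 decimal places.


Coupon per period c = face * coupon_rate / m = 11.000000
Periods per year m = 2; per-period yield y/m = 0.010500
Number of cashflows N = 20
Cashflows (t years, CF_t, discount factor 1/(1+y/m)^(m*t), PV):
  t = 0.5000: CF_t = 11.000000, DF = 0.989609, PV = 10.885700
  t = 1.0000: CF_t = 11.000000, DF = 0.979326, PV = 10.772588
  t = 1.5000: CF_t = 11.000000, DF = 0.969150, PV = 10.660651
  t = 2.0000: CF_t = 11.000000, DF = 0.959080, PV = 10.549877
  t = 2.5000: CF_t = 11.000000, DF = 0.949114, PV = 10.440255
  t = 3.0000: CF_t = 11.000000, DF = 0.939252, PV = 10.331771
  t = 3.5000: CF_t = 11.000000, DF = 0.929492, PV = 10.224415
  t = 4.0000: CF_t = 11.000000, DF = 0.919834, PV = 10.118174
  t = 4.5000: CF_t = 11.000000, DF = 0.910276, PV = 10.013037
  t = 5.0000: CF_t = 11.000000, DF = 0.900818, PV = 9.908993
  t = 5.5000: CF_t = 11.000000, DF = 0.891457, PV = 9.806029
  t = 6.0000: CF_t = 11.000000, DF = 0.882194, PV = 9.704136
  t = 6.5000: CF_t = 11.000000, DF = 0.873027, PV = 9.603301
  t = 7.0000: CF_t = 11.000000, DF = 0.863956, PV = 9.503514
  t = 7.5000: CF_t = 11.000000, DF = 0.854979, PV = 9.404764
  t = 8.0000: CF_t = 11.000000, DF = 0.846095, PV = 9.307040
  t = 8.5000: CF_t = 11.000000, DF = 0.837303, PV = 9.210332
  t = 9.0000: CF_t = 11.000000, DF = 0.828603, PV = 9.114628
  t = 9.5000: CF_t = 11.000000, DF = 0.819993, PV = 9.019919
  t = 10.0000: CF_t = 1011.000000, DF = 0.811472, PV = 820.398388
Price P = sum_t PV_t = 1008.977515
First compute Macaulay numerator sum_t t * PV_t:
  t * PV_t at t = 0.5000: 5.442850
  t * PV_t at t = 1.0000: 10.772588
  t * PV_t at t = 1.5000: 15.990977
  t * PV_t at t = 2.0000: 21.099755
  t * PV_t at t = 2.5000: 26.100637
  t * PV_t at t = 3.0000: 30.995313
  t * PV_t at t = 3.5000: 35.785452
  t * PV_t at t = 4.0000: 40.472696
  t * PV_t at t = 4.5000: 45.058667
  t * PV_t at t = 5.0000: 49.544963
  t * PV_t at t = 5.5000: 53.933161
  t * PV_t at t = 6.0000: 58.224816
  t * PV_t at t = 6.5000: 62.421458
  t * PV_t at t = 7.0000: 66.524601
  t * PV_t at t = 7.5000: 70.535733
  t * PV_t at t = 8.0000: 74.456323
  t * PV_t at t = 8.5000: 78.287821
  t * PV_t at t = 9.0000: 82.031655
  t * PV_t at t = 9.5000: 85.689232
  t * PV_t at t = 10.0000: 8203.983884
Macaulay duration D = 9117.352582 / 1008.977515 = 9.036230
Modified duration = D / (1 + y/m) = 9.036230 / (1 + 0.010500) = 8.942335

Answer: Modified duration = 8.9423


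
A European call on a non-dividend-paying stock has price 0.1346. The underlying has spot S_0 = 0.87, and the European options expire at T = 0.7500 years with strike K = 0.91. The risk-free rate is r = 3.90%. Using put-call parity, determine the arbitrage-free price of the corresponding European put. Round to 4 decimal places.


Put-call parity: C - P = S_0 * exp(-qT) - K * exp(-rT).
S_0 * exp(-qT) = 0.8700 * 1.00000000 = 0.87000000
K * exp(-rT) = 0.9100 * 0.97117364 = 0.88376801
P = C - S*exp(-qT) + K*exp(-rT)
P = 0.1346 - 0.87000000 + 0.88376801 = 0.1484

Answer: Put price = 0.1484


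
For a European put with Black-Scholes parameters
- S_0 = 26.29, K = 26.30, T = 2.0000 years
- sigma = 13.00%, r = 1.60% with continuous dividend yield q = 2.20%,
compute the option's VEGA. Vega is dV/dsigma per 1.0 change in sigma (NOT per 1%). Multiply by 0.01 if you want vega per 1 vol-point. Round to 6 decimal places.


d1 = 0.0245839247; d2 = -0.1592638384
phi(d1) = 0.3988217444; exp(-qT) = 0.9569539575; exp(-rT) = 0.9685065821
Vega = S * exp(-qT) * phi(d1) * sqrt(T) = 26.2900 * 0.9569539575 * 0.3988217444 * 1.4142135624 = 14.189773

Answer: Vega = 14.189773


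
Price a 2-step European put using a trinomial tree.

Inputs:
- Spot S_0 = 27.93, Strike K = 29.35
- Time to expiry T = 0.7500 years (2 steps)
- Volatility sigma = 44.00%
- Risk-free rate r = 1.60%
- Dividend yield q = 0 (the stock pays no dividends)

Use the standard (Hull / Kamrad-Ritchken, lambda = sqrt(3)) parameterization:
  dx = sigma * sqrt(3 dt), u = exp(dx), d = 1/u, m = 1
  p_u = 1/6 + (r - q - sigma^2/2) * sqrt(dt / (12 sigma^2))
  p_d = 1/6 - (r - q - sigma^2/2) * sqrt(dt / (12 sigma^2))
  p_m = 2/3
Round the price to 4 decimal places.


Answer: Price = V(0,0) = 4.5232

Derivation:
dt = T/N = 0.375000; dx = sigma*sqrt(3*dt) = 0.466690
u = exp(dx) = 1.594708; d = 1/u = 0.627074
p_u = 0.134204, p_m = 0.666667, p_d = 0.199129
Discount per step: exp(-r*dt) = 0.994018
Stock lattice S(k, j) with j the centered position index:
  k=0: S(0,+0) = 27.9300
  k=1: S(1,-1) = 17.5142; S(1,+0) = 27.9300; S(1,+1) = 44.5402
  k=2: S(2,-2) = 10.9827; S(2,-1) = 17.5142; S(2,+0) = 27.9300; S(2,+1) = 44.5402; S(2,+2) = 71.0286
Terminal payoffs V(N, j) = max(K - S_T, 0):
  V(2,-2) = 18.367310; V(2,-1) = 11.835819; V(2,+0) = 1.420000; V(2,+1) = 0.000000; V(2,+2) = 0.000000
Backward induction: V(k, j) = exp(-r*dt) * [p_u * V(k+1, j+1) + p_m * V(k+1, j) + p_d * V(k+1, j-1)]
  V(1,-1) = exp(-r*dt) * [p_u*1.420000 + p_m*11.835819 + p_d*18.367310] = 11.668364
  V(1,+0) = exp(-r*dt) * [p_u*0.000000 + p_m*1.420000 + p_d*11.835819] = 3.283763
  V(1,+1) = exp(-r*dt) * [p_u*0.000000 + p_m*0.000000 + p_d*1.420000] = 0.281072
  V(0,+0) = exp(-r*dt) * [p_u*0.281072 + p_m*3.283763 + p_d*11.668364] = 4.523189


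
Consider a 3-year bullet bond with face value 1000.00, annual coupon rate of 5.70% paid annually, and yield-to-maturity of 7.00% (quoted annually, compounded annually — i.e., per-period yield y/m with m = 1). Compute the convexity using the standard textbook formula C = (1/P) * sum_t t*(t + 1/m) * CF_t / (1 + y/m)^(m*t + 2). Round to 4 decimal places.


Answer: Convexity = 9.7294

Derivation:
Coupon per period c = face * coupon_rate / m = 57.000000
Periods per year m = 1; per-period yield y/m = 0.070000
Number of cashflows N = 3
Cashflows (t years, CF_t, discount factor 1/(1+y/m)^(m*t), PV):
  t = 1.0000: CF_t = 57.000000, DF = 0.934579, PV = 53.271028
  t = 2.0000: CF_t = 57.000000, DF = 0.873439, PV = 49.786008
  t = 3.0000: CF_t = 1057.000000, DF = 0.816298, PV = 862.826856
Price P = sum_t PV_t = 965.883891
Convexity numerator sum_t t*(t + 1/m) * CF_t / (1+y/m)^(m*t + 2):
  t = 1.0000: term = 93.057958
  t = 2.0000: term = 260.910163
  t = 3.0000: term = 9043.516701
Convexity = (1/P) * sum = 9397.484821 / 965.883891 = 9.729415
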